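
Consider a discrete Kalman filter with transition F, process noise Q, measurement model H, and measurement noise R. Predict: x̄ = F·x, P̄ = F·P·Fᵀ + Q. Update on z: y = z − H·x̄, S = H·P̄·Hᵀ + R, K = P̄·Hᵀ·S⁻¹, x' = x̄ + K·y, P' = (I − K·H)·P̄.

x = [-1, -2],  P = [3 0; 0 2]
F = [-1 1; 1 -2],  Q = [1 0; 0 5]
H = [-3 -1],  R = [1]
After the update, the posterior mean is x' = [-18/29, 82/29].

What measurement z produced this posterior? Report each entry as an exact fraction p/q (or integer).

z = [-1]

x̄ = F·x = [-1, 3]
P̄ = F·P·Fᵀ + Q = [6 -7; -7 16]
S = H·P̄·Hᵀ + R = [29]
K = P̄·Hᵀ·S⁻¹ = [-11/29; 5/29]
x' − x̄ = [11/29, -5/29] = K·y
y = (KᵀK)⁻¹·Kᵀ·(x' − x̄) = [-1]
z = y + H·x̄ = [-1] + [0] = [-1]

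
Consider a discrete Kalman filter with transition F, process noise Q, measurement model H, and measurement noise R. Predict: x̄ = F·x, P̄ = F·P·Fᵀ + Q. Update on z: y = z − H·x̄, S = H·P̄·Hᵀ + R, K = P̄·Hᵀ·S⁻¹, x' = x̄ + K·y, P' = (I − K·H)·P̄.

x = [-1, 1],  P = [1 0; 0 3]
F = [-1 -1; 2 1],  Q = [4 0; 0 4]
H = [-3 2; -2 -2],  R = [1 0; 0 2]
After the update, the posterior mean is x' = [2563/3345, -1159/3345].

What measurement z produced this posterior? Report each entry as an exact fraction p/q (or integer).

x̄ = F·x = [0, -1]
P̄ = F·P·Fᵀ + Q = [8 -5; -5 11]
S = H·P̄·Hᵀ + R = [177 -6; -6 38]
K = P̄·Hᵀ·S⁻¹ = [-664/3345 -211/1115; 667/3345 -317/1115]
x' − x̄ = [2563/3345, 2186/3345] = K·y
y = (KᵀK)⁻¹·Kᵀ·(x' − x̄) = [-1, -3]
z = y + H·x̄ = [-1, -3] + [-2, 2] = [-3, -1]

z = [-3, -1]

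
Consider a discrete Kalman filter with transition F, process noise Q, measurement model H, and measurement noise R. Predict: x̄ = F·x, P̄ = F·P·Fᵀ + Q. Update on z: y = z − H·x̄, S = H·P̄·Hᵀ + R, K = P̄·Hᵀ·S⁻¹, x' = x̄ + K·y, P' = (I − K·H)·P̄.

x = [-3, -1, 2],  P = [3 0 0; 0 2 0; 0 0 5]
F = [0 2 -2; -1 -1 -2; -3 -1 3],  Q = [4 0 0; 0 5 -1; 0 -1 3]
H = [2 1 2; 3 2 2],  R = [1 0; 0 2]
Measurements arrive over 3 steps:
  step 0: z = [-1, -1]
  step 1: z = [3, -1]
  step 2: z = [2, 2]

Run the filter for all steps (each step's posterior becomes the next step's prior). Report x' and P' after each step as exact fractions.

step 0: x̄ = F·x = [-6, 0, 16]
step 0: P̄ = F·P·Fᵀ + Q = [32 16 -34; 16 30 -20; -34 -20 77]
step 0: y = z − H·x̄ = [-21, -15]
step 0: S = H·P̄·Hᵀ + R = [179 212; 212 342]
step 0: K = P̄·Hᵀ·S⁻¹ = [-4308/8137 4098/8137; -3446/8137 3754/8137; 10014/8137 -5922/8137]
step 0: x' = x̄ + K·y = [-19824/8137, 16056/8137, 8728/8137]
step 0: P' = (I − K·H)·P̄ = [66200/8137 -53696/8137 -41506/8137; -53696/8137 64650/8137 19648/8137; -41506/8137 19648/8137 36689/8137]
step 1: x̄ = F·x = [14656/8137, -13688/8137, 69600/8137]
step 1: P̄ = F·P·Fᵀ + Q = [280720/8137 2540/8137 -119110/8137; 2540/8137 123467/8137 -323971/8137; -119110/8137 -323971/8137 1322106/8137]
step 1: y = z − H·x̄ = [-130413/8137, -163929/8137]
step 1: S = H·P̄·Hᵀ + R = [4304304/8137 4102532/8137; 4102532/8137 4334438/8137]
step 1: K = P̄·Hᵀ·S⁻¹ = [-8345655/14025209 9869780/14025209; -39166681/112201672 13443931/56100836; 12851437/10200152 -4153479/5100076]
step 1: x' = x̄ + K·y = [-39819073/14025209, -102700313/112201672, 48628173/10200152]
step 1: P' = (I − K·H)·P̄ = [79260640/14025209 -51175425/14025209 -5258705/1275019; -51175425/14025209 502345805/112201672 12604287/10200152; -5258705/1275019 12604287/10200152 42193215/10200152]
step 2: x̄ = F·x = [-159402554/14025209, -648566909/112201672, 1331543887/56100836]
step 2: P̄ = F·P·Fᵀ + Q = [400689264/14025209 58473782/14025209 -375055298/14025209; 58473782/14025209 1438658413/112201672 -1828455787/56100836; -375055298/14025209 -1828455787/56100836 3941082641/28050418]
step 2: y = z − H·x̄ = [-1902764431/112201672, 10511455/56100836]
step 2: S = H·P̄·Hᵀ + R = [40670214445/112201672 18248181131/56100836; 18248181131/56100836 9559717033/28050418]
step 2: K = P̄·Hᵀ·S⁻¹ = [-590599230404/994630938759 682068453974/994630938759; -348415912027/994630938759 253644089209/994630938759; 417520979588/331543646253 -266588802671/331543646253]
step 2: x' = x̄ + K·y = [-386991924964/331543646253, 68926566181/331543646253, 246227136799/110514548751]
step 2: P' = (I − K·H)·P̄ = [5370281506888/994630938759 -3415545368536/994630938759 -1319269479274/331543646253; -3415545368536/994630938759 4271249458981/994630938759 368570894344/331543646253; -1319269479274/331543646253 368570894344/331543646253 447914840632/110514548751]

step 0: x' = [-19824/8137, 16056/8137, 8728/8137], P' = [66200/8137 -53696/8137 -41506/8137; -53696/8137 64650/8137 19648/8137; -41506/8137 19648/8137 36689/8137]
step 1: x' = [-39819073/14025209, -102700313/112201672, 48628173/10200152], P' = [79260640/14025209 -51175425/14025209 -5258705/1275019; -51175425/14025209 502345805/112201672 12604287/10200152; -5258705/1275019 12604287/10200152 42193215/10200152]
step 2: x' = [-386991924964/331543646253, 68926566181/331543646253, 246227136799/110514548751], P' = [5370281506888/994630938759 -3415545368536/994630938759 -1319269479274/331543646253; -3415545368536/994630938759 4271249458981/994630938759 368570894344/331543646253; -1319269479274/331543646253 368570894344/331543646253 447914840632/110514548751]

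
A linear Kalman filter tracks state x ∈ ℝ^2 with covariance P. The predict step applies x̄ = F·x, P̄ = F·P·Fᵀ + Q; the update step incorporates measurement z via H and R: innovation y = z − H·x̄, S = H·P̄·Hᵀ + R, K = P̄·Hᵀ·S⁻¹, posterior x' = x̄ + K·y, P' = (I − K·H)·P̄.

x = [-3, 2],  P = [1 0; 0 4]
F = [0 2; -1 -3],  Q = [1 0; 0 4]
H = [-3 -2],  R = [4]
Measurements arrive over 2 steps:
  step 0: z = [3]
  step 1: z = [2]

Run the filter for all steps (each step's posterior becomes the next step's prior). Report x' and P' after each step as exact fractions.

step 0: x̄ = F·x = [4, -3]
step 0: P̄ = F·P·Fᵀ + Q = [17 -24; -24 41]
step 0: y = z − H·x̄ = [9]
step 0: S = H·P̄·Hᵀ + R = [33]
step 0: K = P̄·Hᵀ·S⁻¹ = [-1/11; -10/33]
step 0: x' = x̄ + K·y = [35/11, -63/11]
step 0: P' = (I − K·H)·P̄ = [184/11 -274/11; -274/11 1253/33]
step 1: x̄ = F·x = [-126/11, 14]
step 1: P̄ = F·P·Fᵀ + Q = [5045/33 -178; -178 213]
step 1: y = z − H·x̄ = [-48/11]
step 1: S = H·P̄·Hᵀ + R = [1055/11]
step 1: K = P̄·Hᵀ·S⁻¹ = [-1129/1055; 1188/1055]
step 1: x' = x̄ + K·y = [-7158/1055, 9586/1055]
step 1: P' = (I − K·H)·P̄ = [136232/3165 -65858/1055; -65858/1055 96411/1055]

step 0: x' = [35/11, -63/11], P' = [184/11 -274/11; -274/11 1253/33]
step 1: x' = [-7158/1055, 9586/1055], P' = [136232/3165 -65858/1055; -65858/1055 96411/1055]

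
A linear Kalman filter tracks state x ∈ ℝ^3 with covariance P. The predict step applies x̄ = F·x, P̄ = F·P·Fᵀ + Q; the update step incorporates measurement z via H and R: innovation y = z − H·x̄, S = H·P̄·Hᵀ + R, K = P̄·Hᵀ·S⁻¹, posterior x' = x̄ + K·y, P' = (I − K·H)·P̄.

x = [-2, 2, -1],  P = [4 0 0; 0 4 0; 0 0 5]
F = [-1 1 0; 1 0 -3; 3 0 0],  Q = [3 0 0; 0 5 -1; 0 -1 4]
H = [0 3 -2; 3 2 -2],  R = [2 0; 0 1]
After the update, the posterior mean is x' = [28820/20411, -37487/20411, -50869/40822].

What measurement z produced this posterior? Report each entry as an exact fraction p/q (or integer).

x̄ = F·x = [4, 1, -6]
P̄ = F·P·Fᵀ + Q = [11 -4 -12; -4 54 11; -12 11 40]
S = H·P̄·Hᵀ + R = [516 410; 410 484]
K = P̄·Hᵀ·S⁻¹ = [-7141/40822 5091/20411; 9355/20411 -4804/20411; 3948/20411 -14617/40822]
x' − x̄ = [-52824/20411, -57898/20411, 194063/40822] = K·y
y = (KᵀK)⁻¹·Kᵀ·(x' − x̄) = [-18, -23]
z = y + H·x̄ = [-18, -23] + [15, 26] = [-3, 3]

z = [-3, 3]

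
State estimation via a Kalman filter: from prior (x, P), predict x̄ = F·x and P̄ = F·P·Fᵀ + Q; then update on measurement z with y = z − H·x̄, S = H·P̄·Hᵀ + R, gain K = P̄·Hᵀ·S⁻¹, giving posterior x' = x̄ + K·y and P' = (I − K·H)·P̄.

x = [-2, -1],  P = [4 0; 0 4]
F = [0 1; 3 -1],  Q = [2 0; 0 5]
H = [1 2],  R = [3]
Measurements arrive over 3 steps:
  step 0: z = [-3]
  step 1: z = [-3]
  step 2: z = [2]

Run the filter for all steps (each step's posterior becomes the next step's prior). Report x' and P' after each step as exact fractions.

step 0: x̄ = F·x = [-1, -5]
step 0: P̄ = F·P·Fᵀ + Q = [6 -4; -4 45]
step 0: y = z − H·x̄ = [8]
step 0: S = H·P̄·Hᵀ + R = [173]
step 0: K = P̄·Hᵀ·S⁻¹ = [-2/173; 86/173]
step 0: x' = x̄ + K·y = [-189/173, -177/173]
step 0: P' = (I − K·H)·P̄ = [1034/173 -520/173; -520/173 389/173]
step 1: x̄ = F·x = [-177/173, -390/173]
step 1: P̄ = F·P·Fᵀ + Q = [735/173 -1949/173; -1949/173 13680/173]
step 1: y = z − H·x̄ = [438/173]
step 1: S = H·P̄·Hᵀ + R = [48178/173]
step 1: K = P̄·Hᵀ·S⁻¹ = [-3163/48178; 25411/48178]
step 1: x' = x̄ + K·y = [-28650/24089, -22137/24089]
step 1: P' = (I − K·H)·P̄ = [146857/48178 -78173/48178; -78173/48178 77203/48178]
step 2: x̄ = F·x = [-22137/24089, -63813/24089]
step 2: P̄ = F·P·Fᵀ + Q = [173559/48178 -155861/24089; -155861/24089 1054422/24089]
step 2: y = z − H·x̄ = [197941/24089]
step 2: S = H·P̄·Hᵀ + R = [7506581/48178]
step 2: K = P̄·Hᵀ·S⁻¹ = [-449885/7506581; 3905966/7506581]
step 2: x' = x̄ + K·y = [-10595038/7506581, 12210277/7506581]
step 2: P' = (I − K·H)·P̄ = [22841093/7506581 -12095374/7506581; -12095374/7506581 11906636/7506581]

step 0: x' = [-189/173, -177/173], P' = [1034/173 -520/173; -520/173 389/173]
step 1: x' = [-28650/24089, -22137/24089], P' = [146857/48178 -78173/48178; -78173/48178 77203/48178]
step 2: x' = [-10595038/7506581, 12210277/7506581], P' = [22841093/7506581 -12095374/7506581; -12095374/7506581 11906636/7506581]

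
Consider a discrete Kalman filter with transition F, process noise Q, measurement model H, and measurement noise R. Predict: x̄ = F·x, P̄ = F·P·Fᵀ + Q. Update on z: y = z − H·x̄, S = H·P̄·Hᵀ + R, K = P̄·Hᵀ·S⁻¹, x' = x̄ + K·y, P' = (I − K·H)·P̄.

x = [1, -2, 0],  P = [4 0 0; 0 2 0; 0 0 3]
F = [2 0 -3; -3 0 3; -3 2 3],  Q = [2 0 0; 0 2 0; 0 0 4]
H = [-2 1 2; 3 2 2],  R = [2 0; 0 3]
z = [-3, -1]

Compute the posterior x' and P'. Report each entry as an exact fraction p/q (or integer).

x̄ = F·x = [2, -3, -7]
P̄ = F·P·Fᵀ + Q = [45 -51 -51; -51 65 63; -51 63 75]
y = z − H·x̄ = [18, 13]
S = H·P̄·Hᵀ + R = [1411 487; 487 248]
K = P̄·Hᵀ·S⁻¹ = [-26661/112759 20982/112759; 22503/112759 2642/112759; 18219/112759 20148/112759]
x' = x̄ + K·y = [18386/112759, 101123/112759, -199447/112759]
P' = (I − K·H)·P̄ = [43290/112759 -100182/112759 66720/112759; -100182/112759 463830/112759 -309594/112759; 66720/112759 -309594/112759 239736/112759]

x' = [18386/112759, 101123/112759, -199447/112759]
P' = [43290/112759 -100182/112759 66720/112759; -100182/112759 463830/112759 -309594/112759; 66720/112759 -309594/112759 239736/112759]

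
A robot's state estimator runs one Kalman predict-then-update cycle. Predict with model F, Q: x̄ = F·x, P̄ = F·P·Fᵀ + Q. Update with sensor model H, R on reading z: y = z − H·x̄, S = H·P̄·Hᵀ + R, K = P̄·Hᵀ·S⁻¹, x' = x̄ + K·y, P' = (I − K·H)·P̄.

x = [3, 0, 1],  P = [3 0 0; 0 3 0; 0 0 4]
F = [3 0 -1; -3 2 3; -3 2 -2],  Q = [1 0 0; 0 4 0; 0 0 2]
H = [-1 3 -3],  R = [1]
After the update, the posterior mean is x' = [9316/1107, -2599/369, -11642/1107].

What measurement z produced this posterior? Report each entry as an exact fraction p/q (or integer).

x̄ = F·x = [8, -6, -11]
P̄ = F·P·Fᵀ + Q = [32 -39 -19; -39 79 15; -19 15 57]
S = H·P̄·Hᵀ + R = [1107]
K = P̄·Hᵀ·S⁻¹ = [-92/1107; 77/369; -107/1107]
x' − x̄ = [460/1107, -385/369, 535/1107] = K·y
y = (KᵀK)⁻¹·Kᵀ·(x' − x̄) = [-5]
z = y + H·x̄ = [-5] + [7] = [2]

z = [2]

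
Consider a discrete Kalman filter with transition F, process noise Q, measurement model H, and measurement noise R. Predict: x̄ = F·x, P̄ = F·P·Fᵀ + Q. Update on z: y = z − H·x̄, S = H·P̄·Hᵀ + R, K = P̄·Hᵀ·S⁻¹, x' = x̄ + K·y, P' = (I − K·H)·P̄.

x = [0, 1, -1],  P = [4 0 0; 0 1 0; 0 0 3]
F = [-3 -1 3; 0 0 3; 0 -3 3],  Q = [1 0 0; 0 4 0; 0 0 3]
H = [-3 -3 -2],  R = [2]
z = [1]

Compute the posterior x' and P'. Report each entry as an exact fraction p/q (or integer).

x̄ = F·x = [-4, -3, -6]
P̄ = F·P·Fᵀ + Q = [65 27 30; 27 31 27; 30 27 39]
y = z − H·x̄ = [-32]
S = H·P̄·Hᵀ + R = [2192]
K = P̄·Hᵀ·S⁻¹ = [-21/137; -57/548; -249/2192]
x' = x̄ + K·y = [124/137, 45/137, -324/137]
P' = (I − K·H)·P̄ = [1849/137 -1089/137 -1119/137; -1089/137 998/137 603/548; -1119/137 603/548 23487/2192]

x' = [124/137, 45/137, -324/137]
P' = [1849/137 -1089/137 -1119/137; -1089/137 998/137 603/548; -1119/137 603/548 23487/2192]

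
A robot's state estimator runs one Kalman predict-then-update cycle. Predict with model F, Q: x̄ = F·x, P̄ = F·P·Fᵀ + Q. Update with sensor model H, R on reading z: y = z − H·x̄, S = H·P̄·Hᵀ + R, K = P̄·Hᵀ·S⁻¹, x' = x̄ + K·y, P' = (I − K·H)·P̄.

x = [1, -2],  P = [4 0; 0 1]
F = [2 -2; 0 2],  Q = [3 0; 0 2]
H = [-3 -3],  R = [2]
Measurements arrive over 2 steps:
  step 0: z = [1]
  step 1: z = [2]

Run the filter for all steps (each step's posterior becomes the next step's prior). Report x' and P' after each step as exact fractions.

step 0: x' = [747/191, -806/191], P' = [1144/191 -1106/191; -1106/191 1110/191]
step 1: x' = [84350/50161, -114548/50161], P' = [523756/50161 -504610/50161; -504610/50161 496526/50161]

step 0: x̄ = F·x = [6, -4]
step 0: P̄ = F·P·Fᵀ + Q = [23 -4; -4 6]
step 0: y = z − H·x̄ = [7]
step 0: S = H·P̄·Hᵀ + R = [191]
step 0: K = P̄·Hᵀ·S⁻¹ = [-57/191; -6/191]
step 0: x' = x̄ + K·y = [747/191, -806/191]
step 0: P' = (I − K·H)·P̄ = [1144/191 -1106/191; -1106/191 1110/191]
step 1: x̄ = F·x = [3106/191, -1612/191]
step 1: P̄ = F·P·Fᵀ + Q = [18437/191 -8864/191; -8864/191 4822/191]
step 1: y = z − H·x̄ = [4864/191]
step 1: S = H·P̄·Hᵀ + R = [50161/191]
step 1: K = P̄·Hᵀ·S⁻¹ = [-28719/50161; 12126/50161]
step 1: x' = x̄ + K·y = [84350/50161, -114548/50161]
step 1: P' = (I − K·H)·P̄ = [523756/50161 -504610/50161; -504610/50161 496526/50161]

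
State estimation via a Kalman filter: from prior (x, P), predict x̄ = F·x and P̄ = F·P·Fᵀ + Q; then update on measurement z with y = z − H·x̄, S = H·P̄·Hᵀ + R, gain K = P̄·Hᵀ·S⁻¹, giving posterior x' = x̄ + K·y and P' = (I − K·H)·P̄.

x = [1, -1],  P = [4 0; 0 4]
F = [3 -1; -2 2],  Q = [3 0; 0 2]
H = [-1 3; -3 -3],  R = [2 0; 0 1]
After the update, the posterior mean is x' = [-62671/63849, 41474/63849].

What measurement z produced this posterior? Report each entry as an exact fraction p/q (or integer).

x̄ = F·x = [4, -4]
P̄ = F·P·Fᵀ + Q = [43 -32; -32 34]
S = H·P̄·Hᵀ + R = [543 15; 15 118]
K = P̄·Hᵀ·S⁻¹ = [-15907/63849 -5278/21283; 15902/63849 -1756/21283]
x' − x̄ = [-318067/63849, 296870/63849] = K·y
y = (KᵀK)⁻¹·Kᵀ·(x' − x̄) = [19, 1]
z = y + H·x̄ = [19, 1] + [-16, 0] = [3, 1]

z = [3, 1]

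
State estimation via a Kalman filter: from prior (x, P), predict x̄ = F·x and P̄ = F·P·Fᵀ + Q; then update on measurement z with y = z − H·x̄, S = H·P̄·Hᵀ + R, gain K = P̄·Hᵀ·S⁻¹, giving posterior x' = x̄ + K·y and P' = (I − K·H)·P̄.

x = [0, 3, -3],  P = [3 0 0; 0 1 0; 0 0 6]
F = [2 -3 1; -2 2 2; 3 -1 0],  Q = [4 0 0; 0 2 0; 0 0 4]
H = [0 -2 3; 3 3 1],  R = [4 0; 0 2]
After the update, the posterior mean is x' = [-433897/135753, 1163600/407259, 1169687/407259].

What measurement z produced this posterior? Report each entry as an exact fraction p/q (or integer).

z = [3, 2]

x̄ = F·x = [-12, 0, -3]
P̄ = F·P·Fᵀ + Q = [31 -6 21; -6 42 -20; 21 -20 32]
S = H·P̄·Hᵀ + R = [700 -71; -71 589]
K = P̄·Hᵀ·S⁻¹ = [16997/135753 24175/135753; -78568/407259 51376/407259; 82589/407259 34156/407259]
x' − x̄ = [1195139/135753, 1163600/407259, 2391464/407259] = K·y
y = (KᵀK)⁻¹·Kᵀ·(x' − x̄) = [12, 41]
z = y + H·x̄ = [12, 41] + [-9, -39] = [3, 2]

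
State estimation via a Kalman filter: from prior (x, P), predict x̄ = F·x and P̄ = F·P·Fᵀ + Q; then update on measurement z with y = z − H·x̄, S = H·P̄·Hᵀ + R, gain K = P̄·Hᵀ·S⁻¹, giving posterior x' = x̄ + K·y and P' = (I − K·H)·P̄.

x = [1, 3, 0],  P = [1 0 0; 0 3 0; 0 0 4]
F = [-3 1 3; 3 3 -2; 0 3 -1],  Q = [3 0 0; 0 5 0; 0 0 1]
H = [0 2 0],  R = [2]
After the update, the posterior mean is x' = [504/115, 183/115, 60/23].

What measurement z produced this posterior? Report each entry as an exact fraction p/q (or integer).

x̄ = F·x = [0, 12, 9]
P̄ = F·P·Fᵀ + Q = [51 -24 -3; -24 57 35; -3 35 32]
S = H·P̄·Hᵀ + R = [230]
K = P̄·Hᵀ·S⁻¹ = [-24/115; 57/115; 7/23]
x' − x̄ = [504/115, -1197/115, -147/23] = K·y
y = (KᵀK)⁻¹·Kᵀ·(x' − x̄) = [-21]
z = y + H·x̄ = [-21] + [24] = [3]

z = [3]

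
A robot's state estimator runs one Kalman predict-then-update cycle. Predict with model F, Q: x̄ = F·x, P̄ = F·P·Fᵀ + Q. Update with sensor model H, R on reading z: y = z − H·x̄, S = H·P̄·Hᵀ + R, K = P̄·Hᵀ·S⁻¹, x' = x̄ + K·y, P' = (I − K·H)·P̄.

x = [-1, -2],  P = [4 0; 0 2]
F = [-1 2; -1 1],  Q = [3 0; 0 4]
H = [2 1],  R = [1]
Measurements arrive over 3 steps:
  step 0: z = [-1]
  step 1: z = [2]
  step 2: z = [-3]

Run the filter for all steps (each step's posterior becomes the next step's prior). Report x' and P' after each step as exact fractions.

step 0: x' = [-81/103, 53/103], P' = [101/103 -164/103; -164/103 354/103]
step 1: x' = [1146/1643, 5121/8215], P' = [2969/3286 -4685/3286; -4685/3286 50647/16430]
step 2: x' = [-7707/7835, -15747/15670], P' = [134469/148865 -848937/595460; -848937/595460 3671193/1190920]

step 0: x̄ = F·x = [-3, -1]
step 0: P̄ = F·P·Fᵀ + Q = [15 8; 8 10]
step 0: y = z − H·x̄ = [6]
step 0: S = H·P̄·Hᵀ + R = [103]
step 0: K = P̄·Hᵀ·S⁻¹ = [38/103; 26/103]
step 0: x' = x̄ + K·y = [-81/103, 53/103]
step 0: P' = (I − K·H)·P̄ = [101/103 -164/103; -164/103 354/103]
step 1: x̄ = F·x = [187/103, 134/103]
step 1: P̄ = F·P·Fᵀ + Q = [2482/103 1301/103; 1301/103 1195/103]
step 1: y = z − H·x̄ = [-302/103]
step 1: S = H·P̄·Hᵀ + R = [16430/103]
step 1: K = P̄·Hᵀ·S⁻¹ = [1253/3286; 3797/16430]
step 1: x' = x̄ + K·y = [1146/1643, 5121/8215]
step 1: P' = (I − K·H)·P̄ = [2969/3286 -4685/3286; -4685/3286 50647/16430]
step 2: x̄ = F·x = [4512/8215, -609/8215]
step 2: P̄ = F·P·Fᵀ + Q = [360423/16430 93207/8215; 93207/8215 89031/8215]
step 2: y = z − H·x̄ = [-6612/1643]
step 2: S = H·P̄·Hᵀ + R = [238184/1643]
step 2: K = P̄·Hᵀ·S⁻¹ = [45363/119092; 55089/238184]
step 2: x' = x̄ + K·y = [-7707/7835, -15747/15670]
step 2: P' = (I − K·H)·P̄ = [134469/148865 -848937/595460; -848937/595460 3671193/1190920]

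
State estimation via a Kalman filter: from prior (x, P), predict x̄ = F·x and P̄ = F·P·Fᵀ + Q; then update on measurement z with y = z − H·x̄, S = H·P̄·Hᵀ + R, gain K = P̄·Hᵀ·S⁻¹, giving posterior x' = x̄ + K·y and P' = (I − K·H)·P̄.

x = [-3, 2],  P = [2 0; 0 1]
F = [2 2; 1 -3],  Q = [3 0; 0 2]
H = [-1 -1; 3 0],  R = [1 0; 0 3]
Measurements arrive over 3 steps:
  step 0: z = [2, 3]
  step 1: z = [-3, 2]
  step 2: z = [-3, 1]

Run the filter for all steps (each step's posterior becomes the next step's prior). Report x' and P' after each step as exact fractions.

step 0: x' = [685/643, -2268/643], P' = [206/643 -193/643; -193/643 777/643]
step 1: x' = [59716/158385, 160041/52795], P' = [50246/158385 -16469/52795; -16469/52795 64453/52795]
step 2: x' = [5241002/7796367, 14144998/7796367], P' = [2472634/7796367 -2434177/7796367; -2434177/7796367 47639093/38981835]

step 0: x̄ = F·x = [-2, -9]
step 0: P̄ = F·P·Fᵀ + Q = [15 -2; -2 13]
step 0: y = z − H·x̄ = [-9, 9]
step 0: S = H·P̄·Hᵀ + R = [25 -39; -39 138]
step 0: K = P̄·Hᵀ·S⁻¹ = [-13/643 206/643; -584/643 -193/643]
step 0: x' = x̄ + K·y = [685/643, -2268/643]
step 0: P' = (I − K·H)·P̄ = [206/643 -193/643; -193/643 777/643]
step 1: x̄ = F·x = [-3166/643, 7489/643]
step 1: P̄ = F·P·Fᵀ + Q = [4317/643 -3478/643; -3478/643 9643/643]
step 1: y = z − H·x̄ = [2394/643, 10784/643]
step 1: S = H·P̄·Hᵀ + R = [7647/643 -2517/643; -2517/643 40782/643]
step 1: K = P̄·Hᵀ·S⁻¹ = [-839/158385 50246/158385; -47984/52795 -16469/52795]
step 1: x' = x̄ + K·y = [59716/158385, 160041/52795]
step 1: P' = (I − K·H)·P̄ = [50246/158385 -16469/52795; -16469/52795 64453/52795]
step 2: x̄ = F·x = [1079678/158385, -1380653/158385]
step 2: P̄ = F·P·Fᵀ + Q = [1054319/158385 -862034/158385; -862034/158385 2403689/158385]
step 2: y = z − H·x̄ = [-51742/10559, -1026883/52795]
step 2: S = H·P̄·Hᵀ + R = [126155/10559 -38457/10559; -38457/10559 3321342/52795]
step 2: K = P̄·Hᵀ·S⁻¹ = [-4273/866263 2472634/7796367; -3940912/4331315 -2434177/7796367]
step 2: x' = x̄ + K·y = [5241002/7796367, 14144998/7796367]
step 2: P' = (I − K·H)·P̄ = [2472634/7796367 -2434177/7796367; -2434177/7796367 47639093/38981835]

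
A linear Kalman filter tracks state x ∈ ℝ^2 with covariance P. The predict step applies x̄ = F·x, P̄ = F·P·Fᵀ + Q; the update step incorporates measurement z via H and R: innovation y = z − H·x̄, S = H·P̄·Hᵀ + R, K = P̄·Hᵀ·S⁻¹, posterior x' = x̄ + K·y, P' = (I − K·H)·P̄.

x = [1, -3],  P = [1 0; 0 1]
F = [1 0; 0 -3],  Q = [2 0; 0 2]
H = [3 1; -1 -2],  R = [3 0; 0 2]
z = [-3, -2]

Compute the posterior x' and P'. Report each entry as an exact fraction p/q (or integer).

x' = [-190/131, 255/131]
P' = [60/131 -99/262; -99/262 759/1048]

x̄ = F·x = [1, 9]
P̄ = F·P·Fᵀ + Q = [3 0; 0 11]
y = z − H·x̄ = [-15, 17]
S = H·P̄·Hᵀ + R = [41 -31; -31 49]
K = P̄·Hᵀ·S⁻¹ = [87/262 39/262; -143/1048 -561/1048]
x' = x̄ + K·y = [-190/131, 255/131]
P' = (I − K·H)·P̄ = [60/131 -99/262; -99/262 759/1048]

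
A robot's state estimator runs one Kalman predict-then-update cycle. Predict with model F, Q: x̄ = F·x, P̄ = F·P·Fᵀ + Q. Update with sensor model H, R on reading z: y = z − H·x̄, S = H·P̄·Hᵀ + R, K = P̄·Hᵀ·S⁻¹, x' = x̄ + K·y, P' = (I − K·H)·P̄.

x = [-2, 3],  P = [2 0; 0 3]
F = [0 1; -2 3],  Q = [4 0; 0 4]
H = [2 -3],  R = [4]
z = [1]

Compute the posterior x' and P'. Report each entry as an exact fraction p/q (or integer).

x̄ = F·x = [3, 13]
P̄ = F·P·Fᵀ + Q = [7 9; 9 39]
y = z − H·x̄ = [34]
S = H·P̄·Hᵀ + R = [275]
K = P̄·Hᵀ·S⁻¹ = [-13/275; -9/25]
x' = x̄ + K·y = [383/275, 19/25]
P' = (I − K·H)·P̄ = [1756/275 108/25; 108/25 84/25]

x' = [383/275, 19/25]
P' = [1756/275 108/25; 108/25 84/25]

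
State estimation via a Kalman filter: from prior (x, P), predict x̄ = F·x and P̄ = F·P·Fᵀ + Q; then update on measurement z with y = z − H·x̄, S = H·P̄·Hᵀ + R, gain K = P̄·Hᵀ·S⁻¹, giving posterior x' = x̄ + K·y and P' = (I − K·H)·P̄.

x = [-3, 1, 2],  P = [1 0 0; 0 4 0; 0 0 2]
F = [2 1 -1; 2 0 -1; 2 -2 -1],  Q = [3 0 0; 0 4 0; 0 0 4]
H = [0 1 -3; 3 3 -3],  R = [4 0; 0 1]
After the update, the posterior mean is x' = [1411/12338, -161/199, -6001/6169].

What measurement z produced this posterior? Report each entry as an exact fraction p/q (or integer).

z = [1, 1]

x̄ = F·x = [-7, -8, -10]
P̄ = F·P·Fᵀ + Q = [13 6 -2; 6 10 6; -2 6 26]
S = H·P̄·Hᵀ + R = [212 228; 228 478]
K = P̄·Hᵀ·S⁻¹ = [-2157/12338 2655/12338; -43/199 33/199; -2421/6169 303/6169]
x' − x̄ = [87777/12338, 1431/199, 55689/6169] = K·y
y = (KᵀK)⁻¹·Kᵀ·(x' − x̄) = [-21, 16]
z = y + H·x̄ = [-21, 16] + [22, -15] = [1, 1]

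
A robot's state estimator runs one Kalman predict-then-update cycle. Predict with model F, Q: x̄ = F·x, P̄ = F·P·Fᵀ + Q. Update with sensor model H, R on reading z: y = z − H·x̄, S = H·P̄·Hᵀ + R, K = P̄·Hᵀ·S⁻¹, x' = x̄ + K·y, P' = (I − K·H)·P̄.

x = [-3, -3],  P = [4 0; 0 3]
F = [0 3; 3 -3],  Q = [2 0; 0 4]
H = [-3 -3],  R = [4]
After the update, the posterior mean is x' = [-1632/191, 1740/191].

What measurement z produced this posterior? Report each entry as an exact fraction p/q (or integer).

x̄ = F·x = [-9, 0]
P̄ = F·P·Fᵀ + Q = [29 -27; -27 67]
S = H·P̄·Hᵀ + R = [382]
K = P̄·Hᵀ·S⁻¹ = [-3/191; -60/191]
x' − x̄ = [87/191, 1740/191] = K·y
y = (KᵀK)⁻¹·Kᵀ·(x' − x̄) = [-29]
z = y + H·x̄ = [-29] + [27] = [-2]

z = [-2]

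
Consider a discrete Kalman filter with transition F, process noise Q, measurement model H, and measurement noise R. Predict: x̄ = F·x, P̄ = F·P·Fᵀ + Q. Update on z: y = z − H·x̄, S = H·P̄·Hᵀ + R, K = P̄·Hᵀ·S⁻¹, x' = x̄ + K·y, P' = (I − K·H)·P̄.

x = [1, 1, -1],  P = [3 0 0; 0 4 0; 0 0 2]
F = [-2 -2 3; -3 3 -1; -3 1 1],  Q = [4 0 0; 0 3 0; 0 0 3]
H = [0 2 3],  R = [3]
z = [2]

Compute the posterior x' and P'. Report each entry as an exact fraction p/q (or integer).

x̄ = F·x = [-7, 1, -3]
P̄ = F·P·Fᵀ + Q = [50 -12 16; -12 68 37; 16 37 36]
y = z − H·x̄ = [9]
S = H·P̄·Hᵀ + R = [1043]
K = P̄·Hᵀ·S⁻¹ = [24/1043; 247/1043; 26/149]
x' = x̄ + K·y = [-7085/1043, 3266/1043, -213/149]
P' = (I − K·H)·P̄ = [51574/1043 -18444/1043 1760/149; -18444/1043 9915/1043 -909/149; 1760/149 -909/149 632/149]

x' = [-7085/1043, 3266/1043, -213/149]
P' = [51574/1043 -18444/1043 1760/149; -18444/1043 9915/1043 -909/149; 1760/149 -909/149 632/149]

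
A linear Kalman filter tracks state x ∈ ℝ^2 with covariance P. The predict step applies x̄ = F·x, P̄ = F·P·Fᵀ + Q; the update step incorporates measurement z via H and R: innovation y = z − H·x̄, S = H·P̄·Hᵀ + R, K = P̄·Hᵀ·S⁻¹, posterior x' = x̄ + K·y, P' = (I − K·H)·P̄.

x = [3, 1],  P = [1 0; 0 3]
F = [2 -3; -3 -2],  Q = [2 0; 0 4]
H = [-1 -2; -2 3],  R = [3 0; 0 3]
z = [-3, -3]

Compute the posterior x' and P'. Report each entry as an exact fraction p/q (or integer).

x̄ = F·x = [3, -11]
P̄ = F·P·Fᵀ + Q = [33 12; 12 25]
y = z − H·x̄ = [-22, 36]
S = H·P̄·Hᵀ + R = [184 -72; -72 216]
K = P̄·Hᵀ·S⁻¹ = [-67/160 -401/1440; -9/32 41/288]
x' = x̄ + K·y = [35/16, 5/16]
P' = (I − K·H)·P̄ = [373/480 23/96; 23/96 29/96]

x' = [35/16, 5/16]
P' = [373/480 23/96; 23/96 29/96]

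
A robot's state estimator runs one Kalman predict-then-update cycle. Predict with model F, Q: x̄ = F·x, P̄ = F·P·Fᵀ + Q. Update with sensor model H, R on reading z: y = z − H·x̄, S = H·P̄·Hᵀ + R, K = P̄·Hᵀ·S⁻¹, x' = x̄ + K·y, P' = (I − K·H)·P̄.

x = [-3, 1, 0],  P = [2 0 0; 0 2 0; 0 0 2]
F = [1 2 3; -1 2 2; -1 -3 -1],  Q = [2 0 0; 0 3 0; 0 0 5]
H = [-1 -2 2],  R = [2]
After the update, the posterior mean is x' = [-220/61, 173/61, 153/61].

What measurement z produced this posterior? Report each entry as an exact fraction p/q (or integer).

z = [3]

x̄ = F·x = [-1, 5, 0]
P̄ = F·P·Fᵀ + Q = [30 18 -20; 18 21 -14; -20 -14 27]
S = H·P̄·Hᵀ + R = [488]
K = P̄·Hᵀ·S⁻¹ = [-53/244; -11/61; 51/244]
x' − x̄ = [-159/61, -132/61, 153/61] = K·y
y = (KᵀK)⁻¹·Kᵀ·(x' − x̄) = [12]
z = y + H·x̄ = [12] + [-9] = [3]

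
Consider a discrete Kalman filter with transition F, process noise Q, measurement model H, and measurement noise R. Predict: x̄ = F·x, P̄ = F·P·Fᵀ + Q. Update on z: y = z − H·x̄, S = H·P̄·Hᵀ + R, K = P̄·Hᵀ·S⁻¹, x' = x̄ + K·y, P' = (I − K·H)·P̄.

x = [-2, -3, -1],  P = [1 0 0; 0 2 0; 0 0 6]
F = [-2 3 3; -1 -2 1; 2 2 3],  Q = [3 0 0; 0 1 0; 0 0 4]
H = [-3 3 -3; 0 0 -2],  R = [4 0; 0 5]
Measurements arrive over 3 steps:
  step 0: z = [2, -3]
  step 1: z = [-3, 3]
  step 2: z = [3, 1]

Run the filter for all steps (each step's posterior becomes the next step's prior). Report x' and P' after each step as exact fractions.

step 0: x' = [628274/106809, 846623/106809, 144751/106809], P' = [1059722/106809 1007240/106809 -23870/106809; 1007240/106809 1115792/106809 92680/106809; -23870/106809 92680/106809 119030/106809]
step 1: x' = [55917017397/14917409312, 1628097905/1147493024, -158866907/120301688], P' = [203946626123/14917409312 13394926607/1147493024 -196138445/120301688; 13394926607/1147493024 12570647783/1147493024 -6789625/9253976; -196138445/120301688 -6789625/9253976 28526065/30075422]
step 2: x' = [-2091634534172147/466658547528956, -1484447748298659/466658547528956, 21456782567088/116664636882239], P' = [3235476267012519/233329273764478 2778320602647371/233329273764478 -188892010319765/116664636882239; 2778320602647371/233329273764478 2617531758752683/233329273764478 -85011079265355/116664636882239; -188892010319765/116664636882239 -85011079265355/116664636882239 110253847466930/116664636882239]

step 0: x̄ = F·x = [-8, 7, -13]
step 0: P̄ = F·P·Fᵀ + Q = [79 8 62; 8 16 8; 62 8 70]
step 0: y = z − H·x̄ = [-82, -29]
step 0: S = H·P̄·Hᵀ + R = [2317 744; 744 285]
step 0: K = P̄·Hᵀ·S⁻¹ = [-7153/35603 9548/106809; 3968/35603 -37072/106809; -620/35603 -47612/106809]
step 0: x' = x̄ + K·y = [628274/106809, 846623/106809, 144751/106809]
step 0: P' = (I − K·H)·P̄ = [1059722/106809 1007240/106809 -23870/106809; 1007240/106809 1115792/106809 92680/106809; -23870/106809 92680/106809 119030/106809]
step 1: x̄ = F·x = [1717574/106809, -2176769/106809, 3384047/106809]
step 1: P̄ = F·P·Fᵀ + Q = [5540513/106809 -3369668/106809 6931814/106809; -3369668/106809 9454709/106809 -12615812/106809; 6931814/106809 -12615812/106809 19084202/106809]
step 1: y = z − H·x̄ = [7171581/35603, 7088521/106809]
step 1: S = H·P̄·Hᵀ + R = [239884448/35603 77263656/35603; 77263656/35603 76870853/106809]
step 1: K = P̄·Hᵀ·S⁻¹ = [-4118559789/14917409312 39227689/60150844; 13226007/1147493024 1357925/4626988; -4673205/120301688 -5705213/15037711]
step 1: x' = x̄ + K·y = [55917017397/14917409312, 1628097905/1147493024, -158866907/120301688]
step 1: P' = (I − K·H)·P̄ = [203946626123/14917409312 13394926607/1147493024 -196138445/120301688; 13394926607/1147493024 12570647783/1147493024 -6789625/9253976; -196138445/120301688 -6789625/9253976 28526065/30075422]
step 2: x̄ = F·x = [-107436705903/14917409312, -117947059395/14917409312, 11883261365/1864676164]
step 2: P̄ = F·P·Fᵀ + Q = [463882573667/14917409312 -201595981817/14917409312 59519917003/1864676164; -201595981817/14917409312 1675644668315/14917409312 -249477969801/1864676164; 59519917003/1864676164 -249477969801/1864676164 82073438612/466169041]
step 2: y = z − H·x̄ = [90370390293/3729352328, 12815599447/932338082]
step 2: S = H·P̄·Hᵀ + R = [5692311781739/932338082 955937461878/466169041; 955937461878/466169041 330624599653/466169041]
step 2: K = P̄·Hᵀ·S⁻¹ = [-119057465588427/466658547528956 75556804127906/116664636882239; 13849971954033/466658547528956 34004431706142/116664636882239; -4779687309390/116664636882239 -44101538986772/116664636882239]
step 2: x' = x̄ + K·y = [-2091634534172147/466658547528956, -1484447748298659/466658547528956, 21456782567088/116664636882239]
step 2: P' = (I − K·H)·P̄ = [3235476267012519/233329273764478 2778320602647371/233329273764478 -188892010319765/116664636882239; 2778320602647371/233329273764478 2617531758752683/233329273764478 -85011079265355/116664636882239; -188892010319765/116664636882239 -85011079265355/116664636882239 110253847466930/116664636882239]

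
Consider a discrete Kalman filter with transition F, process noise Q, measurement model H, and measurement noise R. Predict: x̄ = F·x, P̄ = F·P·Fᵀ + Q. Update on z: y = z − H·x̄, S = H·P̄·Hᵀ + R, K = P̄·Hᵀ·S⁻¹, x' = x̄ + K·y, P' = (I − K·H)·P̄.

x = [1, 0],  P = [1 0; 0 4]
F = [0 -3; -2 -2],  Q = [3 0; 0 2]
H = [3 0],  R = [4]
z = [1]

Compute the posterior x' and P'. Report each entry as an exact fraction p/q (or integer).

x' = [117/355, -638/355]
P' = [156/355 96/355; 96/355 2626/355]

x̄ = F·x = [0, -2]
P̄ = F·P·Fᵀ + Q = [39 24; 24 22]
y = z − H·x̄ = [1]
S = H·P̄·Hᵀ + R = [355]
K = P̄·Hᵀ·S⁻¹ = [117/355; 72/355]
x' = x̄ + K·y = [117/355, -638/355]
P' = (I − K·H)·P̄ = [156/355 96/355; 96/355 2626/355]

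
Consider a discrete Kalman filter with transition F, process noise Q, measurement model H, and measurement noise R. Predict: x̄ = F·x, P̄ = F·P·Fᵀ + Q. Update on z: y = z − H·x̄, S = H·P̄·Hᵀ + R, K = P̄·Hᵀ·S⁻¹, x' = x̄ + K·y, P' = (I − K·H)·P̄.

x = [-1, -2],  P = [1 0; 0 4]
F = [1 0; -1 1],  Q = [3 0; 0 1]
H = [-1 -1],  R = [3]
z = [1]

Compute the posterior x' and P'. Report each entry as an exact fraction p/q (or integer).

x̄ = F·x = [-1, -1]
P̄ = F·P·Fᵀ + Q = [4 -1; -1 6]
y = z − H·x̄ = [-1]
S = H·P̄·Hᵀ + R = [11]
K = P̄·Hᵀ·S⁻¹ = [-3/11; -5/11]
x' = x̄ + K·y = [-8/11, -6/11]
P' = (I − K·H)·P̄ = [35/11 -26/11; -26/11 41/11]

x' = [-8/11, -6/11]
P' = [35/11 -26/11; -26/11 41/11]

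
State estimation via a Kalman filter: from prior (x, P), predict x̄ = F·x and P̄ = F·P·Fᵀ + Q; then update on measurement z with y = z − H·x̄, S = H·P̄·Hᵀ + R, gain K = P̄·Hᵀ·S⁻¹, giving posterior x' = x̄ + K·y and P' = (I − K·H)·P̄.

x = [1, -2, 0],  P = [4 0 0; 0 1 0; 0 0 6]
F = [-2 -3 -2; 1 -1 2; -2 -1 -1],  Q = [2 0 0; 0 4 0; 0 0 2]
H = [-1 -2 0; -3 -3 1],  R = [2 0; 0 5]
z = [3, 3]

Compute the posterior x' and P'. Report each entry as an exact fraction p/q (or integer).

x' = [2707/3839, -6944/3839, -3169/3839]
P' = [54326/3839 -31902/3839 51802/3839; -31902/3839 20048/3839 -28312/3839; 51802/3839 -28312/3839 63280/3839]

x̄ = F·x = [4, 3, 0]
P̄ = F·P·Fᵀ + Q = [51 -29 31; -29 33 -19; 31 -19 25]
y = z − H·x̄ = [13, 24]
S = H·P̄·Hᵀ + R = [69 97; 97 192]
K = P̄·Hᵀ·S⁻¹ = [4739/3839 -3094/3839; -4097/3839 1450/3839; 2411/3839 -1438/3839]
x' = x̄ + K·y = [2707/3839, -6944/3839, -3169/3839]
P' = (I − K·H)·P̄ = [54326/3839 -31902/3839 51802/3839; -31902/3839 20048/3839 -28312/3839; 51802/3839 -28312/3839 63280/3839]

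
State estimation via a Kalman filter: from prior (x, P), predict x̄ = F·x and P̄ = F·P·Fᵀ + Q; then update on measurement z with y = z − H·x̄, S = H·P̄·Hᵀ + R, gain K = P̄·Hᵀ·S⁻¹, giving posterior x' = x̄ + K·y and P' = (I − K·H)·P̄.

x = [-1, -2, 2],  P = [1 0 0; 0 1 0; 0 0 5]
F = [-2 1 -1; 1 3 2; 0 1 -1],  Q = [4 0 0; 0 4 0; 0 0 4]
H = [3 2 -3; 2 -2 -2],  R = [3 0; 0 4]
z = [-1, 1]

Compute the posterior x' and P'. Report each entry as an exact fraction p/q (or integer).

x̄ = F·x = [-2, -3, -4]
P̄ = F·P·Fᵀ + Q = [14 -9 6; -9 34 -7; 6 -7 10]
y = z − H·x̄ = [-1, -9]
S = H·P̄·Hᵀ + R = [223 -60; -60 204]
K = P̄·Hᵀ·S⁻¹ = [272/3491 3971/20946; 694/3491 -1028/3491; -412/3491 -37/6982]
x' = x̄ + K·y = [-26421/6982, -1915/3491, -26771/6982]
P' = (I − K·H)·P̄ = [74219/10473 -631/3491 24047/3491; -631/3491 1650/3491 -225/3491; 24047/3491 -225/3491 24309/3491]

x' = [-26421/6982, -1915/3491, -26771/6982]
P' = [74219/10473 -631/3491 24047/3491; -631/3491 1650/3491 -225/3491; 24047/3491 -225/3491 24309/3491]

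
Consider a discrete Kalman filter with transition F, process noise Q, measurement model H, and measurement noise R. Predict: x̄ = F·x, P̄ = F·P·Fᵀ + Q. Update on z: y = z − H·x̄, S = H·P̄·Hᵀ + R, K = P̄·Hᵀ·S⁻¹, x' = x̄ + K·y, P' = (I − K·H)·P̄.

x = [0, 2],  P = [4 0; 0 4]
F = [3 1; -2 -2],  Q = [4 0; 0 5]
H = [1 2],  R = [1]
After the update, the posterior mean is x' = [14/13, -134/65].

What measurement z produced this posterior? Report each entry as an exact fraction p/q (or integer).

x̄ = F·x = [2, -4]
P̄ = F·P·Fᵀ + Q = [44 -32; -32 37]
S = H·P̄·Hᵀ + R = [65]
K = P̄·Hᵀ·S⁻¹ = [-4/13; 42/65]
x' − x̄ = [-12/13, 126/65] = K·y
y = (KᵀK)⁻¹·Kᵀ·(x' − x̄) = [3]
z = y + H·x̄ = [3] + [-6] = [-3]

z = [-3]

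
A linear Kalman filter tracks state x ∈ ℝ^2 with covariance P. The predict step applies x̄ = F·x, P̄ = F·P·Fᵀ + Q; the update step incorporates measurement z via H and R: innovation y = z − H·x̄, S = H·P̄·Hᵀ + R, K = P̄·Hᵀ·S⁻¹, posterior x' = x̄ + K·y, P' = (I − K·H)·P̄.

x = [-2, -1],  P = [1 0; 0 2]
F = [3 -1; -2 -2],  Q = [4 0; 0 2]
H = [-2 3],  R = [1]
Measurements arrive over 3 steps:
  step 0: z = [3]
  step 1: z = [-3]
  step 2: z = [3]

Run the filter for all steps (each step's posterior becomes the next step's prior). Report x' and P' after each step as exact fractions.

step 0: x' = [-155/211, 116/211], P' = [1869/211 1234/211; 1234/211 838/211]
step 1: x' = [-493523/408393, -736732/408393], P' = [1074737/408393 694618/408393; 694618/408393 493850/408393]
step 2: x' = [304599901/243640811, 449255420/243640811], P' = [639013937/243640811 412681866/243640811; 412681866/243640811 293262118/243640811]

step 0: x̄ = F·x = [-5, 6]
step 0: P̄ = F·P·Fᵀ + Q = [15 -2; -2 14]
step 0: y = z − H·x̄ = [-25]
step 0: S = H·P̄·Hᵀ + R = [211]
step 0: K = P̄·Hᵀ·S⁻¹ = [-36/211; 46/211]
step 0: x' = x̄ + K·y = [-155/211, 116/211]
step 0: P' = (I − K·H)·P̄ = [1869/211 1234/211; 1234/211 838/211]
step 1: x̄ = F·x = [-581/211, 78/211]
step 1: P̄ = F·P·Fᵀ + Q = [11099/211 -14474/211; -14474/211 21122/211]
step 1: y = z − H·x̄ = [-2029/211]
step 1: S = H·P̄·Hᵀ + R = [408393/211]
step 1: K = P̄·Hᵀ·S⁻¹ = [-65620/408393; 92314/408393]
step 1: x' = x̄ + K·y = [-493523/408393, -736732/408393]
step 1: P' = (I − K·H)·P̄ = [1074737/408393 694618/408393; 694618/408393 493850/408393]
step 2: x̄ = F·x = [-743837/408393, 273390/45377]
step 2: P̄ = F·P·Fᵀ + Q = [7632347/408393 -915466/45377; -915466/45377 1405342/45377]
step 2: y = z − H·x̄ = [-7644025/408393]
step 2: S = H·P̄·Hᵀ + R = [243640811/408393]
step 2: K = P̄·Hᵀ·S⁻¹ = [-39982276/243640811; 54422622/243640811]
step 2: x' = x̄ + K·y = [304599901/243640811, 449255420/243640811]
step 2: P' = (I − K·H)·P̄ = [639013937/243640811 412681866/243640811; 412681866/243640811 293262118/243640811]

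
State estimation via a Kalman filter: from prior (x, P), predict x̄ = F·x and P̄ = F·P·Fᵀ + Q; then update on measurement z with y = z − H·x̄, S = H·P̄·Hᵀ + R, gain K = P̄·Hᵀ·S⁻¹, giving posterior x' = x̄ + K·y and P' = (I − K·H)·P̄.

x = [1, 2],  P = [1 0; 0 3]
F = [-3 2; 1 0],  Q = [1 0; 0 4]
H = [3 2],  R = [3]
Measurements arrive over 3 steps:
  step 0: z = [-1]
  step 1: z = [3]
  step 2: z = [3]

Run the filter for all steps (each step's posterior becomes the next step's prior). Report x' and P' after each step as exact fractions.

step 0: x' = [-35/37, 179/185], P' = [94/37 -123/37; -123/37 924/185]
step 1: x' = [75829/56567, -27585/56567], P' = [301057/113134 -194898/56567; -194898/56567 288222/56567]
step 2: x' = [42002655/71414393, 41519565/71414393], P' = [190572761/71414393 -246780543/71414393; -246780543/71414393 364859160/71414393]

step 0: x̄ = F·x = [1, 1]
step 0: P̄ = F·P·Fᵀ + Q = [22 -3; -3 5]
step 0: y = z − H·x̄ = [-6]
step 0: S = H·P̄·Hᵀ + R = [185]
step 0: K = P̄·Hᵀ·S⁻¹ = [12/37; 1/185]
step 0: x' = x̄ + K·y = [-35/37, 179/185]
step 0: P' = (I − K·H)·P̄ = [94/37 -123/37; -123/37 924/185]
step 1: x̄ = F·x = [883/185, -35/37]
step 1: P̄ = F·P·Fᵀ + Q = [15491/185 -528/37; -528/37 242/37]
step 1: y = z − H·x̄ = [-1744/185]
step 1: S = H·P̄·Hᵀ + R = [113134/185]
step 1: K = P̄·Hᵀ·S⁻¹ = [41193/113134; -2750/56567]
step 1: x' = x̄ + K·y = [75829/56567, -27585/56567]
step 1: P' = (I − K·H)·P̄ = [301057/113134 -194898/56567; -194898/56567 288222/56567]
step 2: x̄ = F·x = [-282657/56567, 75829/56567]
step 2: P̄ = F·P·Fᵀ + Q = [9805975/113134 -1682763/113134; -1682763/113134 753593/113134]
step 2: y = z − H·x̄ = [866014/56567]
step 2: S = H·P̄·Hᵀ + R = [71414393/113134]
step 2: K = P̄·Hᵀ·S⁻¹ = [26052399/71414393; -3541103/71414393]
step 2: x' = x̄ + K·y = [42002655/71414393, 41519565/71414393]
step 2: P' = (I − K·H)·P̄ = [190572761/71414393 -246780543/71414393; -246780543/71414393 364859160/71414393]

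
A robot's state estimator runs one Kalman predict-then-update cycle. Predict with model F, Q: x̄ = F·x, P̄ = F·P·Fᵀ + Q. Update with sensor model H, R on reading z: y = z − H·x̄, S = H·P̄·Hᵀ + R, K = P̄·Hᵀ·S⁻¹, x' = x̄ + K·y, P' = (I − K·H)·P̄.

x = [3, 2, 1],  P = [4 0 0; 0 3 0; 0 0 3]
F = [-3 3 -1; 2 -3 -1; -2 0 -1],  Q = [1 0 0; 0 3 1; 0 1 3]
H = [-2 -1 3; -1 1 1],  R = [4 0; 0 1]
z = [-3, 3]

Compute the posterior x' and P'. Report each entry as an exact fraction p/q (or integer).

x̄ = F·x = [-4, -1, -7]
P̄ = F·P·Fᵀ + Q = [67 -48 27; -48 49 -12; 27 -12 22]
y = z − H·x̄ = [9, 7]
S = H·P̄·Hᵀ + R = [75 40; 40 157]
K = P̄·Hᵀ·S⁻¹ = [547/2035 -256/407; -1673/10175 1187/2035; 4448/10175 -447/2035]
x' = x̄ + K·y = [-1107/185, 1483/925, -4258/925]
P' = (I − K·H)·P̄ = [5288/407 5103/2035 20057/2035; 5103/2035 12503/10175 18947/10175; 20057/2035 18947/10175 79103/10175]

x' = [-1107/185, 1483/925, -4258/925]
P' = [5288/407 5103/2035 20057/2035; 5103/2035 12503/10175 18947/10175; 20057/2035 18947/10175 79103/10175]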